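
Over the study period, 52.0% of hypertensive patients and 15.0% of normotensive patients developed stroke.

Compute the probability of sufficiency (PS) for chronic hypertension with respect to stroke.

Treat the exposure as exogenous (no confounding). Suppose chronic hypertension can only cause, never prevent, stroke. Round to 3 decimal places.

p₁ = 0.52, p₀ = 0.15.
Under exogeneity and monotonicity, PS = (p₁ − p₀) / (1 − p₀).
PS = (0.52 − 0.15) / (1 − 0.15) = 0.37 / 0.85 ≈ 0.4353

PS ≈ 0.435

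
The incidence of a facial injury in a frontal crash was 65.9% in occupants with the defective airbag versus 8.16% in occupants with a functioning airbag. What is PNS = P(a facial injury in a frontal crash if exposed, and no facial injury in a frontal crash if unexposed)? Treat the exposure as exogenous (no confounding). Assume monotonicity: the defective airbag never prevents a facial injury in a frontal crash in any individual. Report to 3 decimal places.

PNS ≈ 0.577

p₁ = 0.659, p₀ = 0.0816.
Under exogeneity and monotonicity, PNS = p₁ − p₀.
PNS = 0.659 − 0.0816 = 0.5774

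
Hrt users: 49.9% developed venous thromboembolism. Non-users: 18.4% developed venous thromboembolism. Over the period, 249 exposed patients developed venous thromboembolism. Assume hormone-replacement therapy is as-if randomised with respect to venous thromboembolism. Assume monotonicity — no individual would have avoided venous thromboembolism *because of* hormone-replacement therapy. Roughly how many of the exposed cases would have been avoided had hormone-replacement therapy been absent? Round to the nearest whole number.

p₁ = 0.499, p₀ = 0.184.
PN = (p₁ − p₀)/p₁ = (0.499 − 0.184) / 0.499 ≈ 0.63126.
Attributable cases ≈ PN × (exposed cases) = 0.63126 × 249 ≈ 157.18.

about 157 cases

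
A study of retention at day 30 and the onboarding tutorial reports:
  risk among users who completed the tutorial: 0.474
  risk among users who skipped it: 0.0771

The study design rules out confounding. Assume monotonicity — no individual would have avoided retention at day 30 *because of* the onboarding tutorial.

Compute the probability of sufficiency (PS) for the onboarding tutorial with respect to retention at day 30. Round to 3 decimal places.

Let p₁ = 0.474, p₀ = 0.0771.
Under exogeneity and monotonicity, PS = (p₁ − p₀) / (1 − p₀).
PS = (0.474 − 0.0771) / (1 − 0.0771) = 0.3969 / 0.9229 ≈ 0.4301

PS ≈ 0.430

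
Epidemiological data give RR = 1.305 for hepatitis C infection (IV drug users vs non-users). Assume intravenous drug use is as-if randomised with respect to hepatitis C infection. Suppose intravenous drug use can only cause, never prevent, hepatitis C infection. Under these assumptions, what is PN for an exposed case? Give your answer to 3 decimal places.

Under exogeneity and monotonicity, PN = (RR − 1) / RR = 1 − 1/RR.
PN = (1.305 − 1) / 1.305 = 0.305 / 1.305 ≈ 0.2337

PN ≈ 0.234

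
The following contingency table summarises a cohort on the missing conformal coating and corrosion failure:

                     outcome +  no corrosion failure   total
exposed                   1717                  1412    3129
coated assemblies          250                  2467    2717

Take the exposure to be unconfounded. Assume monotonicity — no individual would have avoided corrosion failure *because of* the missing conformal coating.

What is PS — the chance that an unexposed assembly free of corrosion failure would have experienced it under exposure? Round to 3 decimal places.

PS ≈ 0.503

p₁ = P(outcome | exposed) = 1717/3129 = 0.54874
p₀ = P(outcome | unexposed) = 250/2717 = 0.092013
Under exogeneity and monotonicity, PS = (p₁ − p₀)/(1 − p₀).
PS = (0.54874 − 0.092013) / 0.90799 ≈ 0.5030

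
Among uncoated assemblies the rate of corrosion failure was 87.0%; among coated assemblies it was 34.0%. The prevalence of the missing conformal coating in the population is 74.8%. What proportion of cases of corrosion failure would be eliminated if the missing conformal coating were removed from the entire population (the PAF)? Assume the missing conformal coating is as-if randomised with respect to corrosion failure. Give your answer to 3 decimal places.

PAF ≈ 0.538

p₁ = 0.87, p₀ = 0.34.
Overall risk P(Y=1) = π·p₁ + (1−π)·p₀ = 0.748×0.87 + 0.252×0.34 = 0.73644.
Under exogeneity, PAF = [P(Y=1) − p₀] / P(Y=1).
PAF = (0.73644 − 0.34) / 0.73644 ≈ 0.5383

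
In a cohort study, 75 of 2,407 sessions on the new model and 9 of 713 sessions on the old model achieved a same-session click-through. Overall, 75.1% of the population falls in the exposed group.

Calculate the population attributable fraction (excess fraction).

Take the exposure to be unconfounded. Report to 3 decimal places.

p₁ = P(outcome | exposed) = 75/2407 = 0.031159
p₀ = P(outcome | unexposed) = 9/713 = 0.012623
Overall risk P(Y=1) = π·p₁ + (1−π)·p₀ = 0.751×0.031159 + 0.249×0.012623 = 0.026544.
Under exogeneity, PAF = [P(Y=1) − p₀] / P(Y=1).
PAF = (0.026544 − 0.012623) / 0.026544 ≈ 0.5245

PAF ≈ 0.524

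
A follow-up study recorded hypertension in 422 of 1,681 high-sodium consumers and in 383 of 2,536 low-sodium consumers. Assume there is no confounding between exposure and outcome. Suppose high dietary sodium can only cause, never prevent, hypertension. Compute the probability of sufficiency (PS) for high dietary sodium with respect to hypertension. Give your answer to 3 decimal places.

PS ≈ 0.118

p₁ = P(outcome | exposed) = 422/1681 = 0.25104
p₀ = P(outcome | unexposed) = 383/2536 = 0.15103
Under exogeneity and monotonicity, PS = (p₁ − p₀) / (1 − p₀).
PS = (0.25104 − 0.15103) / (1 − 0.15103) = 0.10002 / 0.84897 ≈ 0.1178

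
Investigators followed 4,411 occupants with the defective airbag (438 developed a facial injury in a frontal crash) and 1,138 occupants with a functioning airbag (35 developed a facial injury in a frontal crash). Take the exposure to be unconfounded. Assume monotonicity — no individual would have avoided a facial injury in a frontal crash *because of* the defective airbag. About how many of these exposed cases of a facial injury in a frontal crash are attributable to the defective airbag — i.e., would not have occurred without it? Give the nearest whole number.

p₁ = P(outcome | exposed) = 438/4411 = 0.099297
p₀ = P(outcome | unexposed) = 35/1138 = 0.030756
PN = (p₁ − p₀)/p₁ = (0.099297 − 0.030756) / 0.099297 ≈ 0.69027.
Attributable cases ≈ PN × (exposed cases) = 0.69027 × 438 ≈ 302.34.

about 302 cases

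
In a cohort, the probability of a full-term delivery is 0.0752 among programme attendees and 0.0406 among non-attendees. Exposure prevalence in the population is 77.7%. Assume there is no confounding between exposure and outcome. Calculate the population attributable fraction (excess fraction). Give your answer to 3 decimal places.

PAF ≈ 0.398

Let p₁ = 0.0752, p₀ = 0.0406.
Overall risk P(Y=1) = π·p₁ + (1−π)·p₀ = 0.777×0.0752 + 0.223×0.0406 = 0.067484.
Under exogeneity, PAF = [P(Y=1) − p₀] / P(Y=1).
PAF = (0.067484 − 0.0406) / 0.067484 ≈ 0.3984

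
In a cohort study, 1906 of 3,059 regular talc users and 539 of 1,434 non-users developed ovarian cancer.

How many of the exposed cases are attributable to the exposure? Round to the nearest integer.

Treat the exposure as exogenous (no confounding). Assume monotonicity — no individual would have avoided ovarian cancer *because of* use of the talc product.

p₁ = P(outcome | exposed) = 1906/3059 = 0.62308
p₀ = P(outcome | unexposed) = 539/1434 = 0.37587
PN = (p₁ − p₀)/p₁ = (0.62308 − 0.37587) / 0.62308 ≈ 0.39675.
Attributable cases ≈ PN × (exposed cases) = 0.39675 × 1906 ≈ 756.21.

about 756 cases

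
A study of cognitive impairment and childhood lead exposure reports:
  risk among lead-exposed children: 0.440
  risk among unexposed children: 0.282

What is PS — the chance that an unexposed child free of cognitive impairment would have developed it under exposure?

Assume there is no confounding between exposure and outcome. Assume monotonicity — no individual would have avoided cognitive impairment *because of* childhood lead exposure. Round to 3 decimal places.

Let p₁ = 0.44, p₀ = 0.282.
Under exogeneity and monotonicity, PS = (p₁ − p₀) / (1 − p₀).
PS = (0.44 − 0.282) / (1 − 0.282) = 0.158 / 0.718 ≈ 0.2201

PS ≈ 0.220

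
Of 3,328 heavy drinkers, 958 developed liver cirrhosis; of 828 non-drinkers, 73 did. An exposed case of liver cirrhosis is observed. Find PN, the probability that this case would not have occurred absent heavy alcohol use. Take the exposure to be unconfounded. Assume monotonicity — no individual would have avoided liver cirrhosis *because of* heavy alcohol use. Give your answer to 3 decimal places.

p₁ = P(outcome | exposed) = 958/3328 = 0.28786
p₀ = P(outcome | unexposed) = 73/828 = 0.088164
Under exogeneity and monotonicity, PN = (p₁ − p₀) / p₁.
PN = (0.28786 − 0.088164) / 0.28786 = 0.1997 / 0.28786 ≈ 0.6937

PN ≈ 0.694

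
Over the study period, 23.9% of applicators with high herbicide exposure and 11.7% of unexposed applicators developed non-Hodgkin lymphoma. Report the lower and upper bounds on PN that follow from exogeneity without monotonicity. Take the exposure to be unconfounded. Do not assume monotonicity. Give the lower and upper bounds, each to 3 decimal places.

p₁ = 0.239, p₀ = 0.117.
Under exogeneity alone the bounds on PN are max{0,(p₁−p₀)/p₁} ≤ PN ≤ min{1,(1−p₀)/p₁}.
  lower = (p₁ − p₀)/p₁ = 0.122 / 0.239 ≈ 0.5105
  upper = min{1, (1 − p₀)/p₁} = 0.883 / 0.239 ≈ 3.6946 → capped at 1

0.510 ≤ PN ≤ 1.000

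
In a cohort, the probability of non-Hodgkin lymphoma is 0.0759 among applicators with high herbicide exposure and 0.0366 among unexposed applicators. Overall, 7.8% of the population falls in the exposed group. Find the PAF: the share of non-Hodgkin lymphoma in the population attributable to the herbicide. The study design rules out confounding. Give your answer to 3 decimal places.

Let p₁ = 0.0759, p₀ = 0.0366.
Overall risk P(Y=1) = π·p₁ + (1−π)·p₀ = 0.078×0.0759 + 0.922×0.0366 = 0.039665.
Under exogeneity, PAF = [P(Y=1) − p₀] / P(Y=1).
PAF = (0.039665 − 0.0366) / 0.039665 ≈ 0.0773

PAF ≈ 0.077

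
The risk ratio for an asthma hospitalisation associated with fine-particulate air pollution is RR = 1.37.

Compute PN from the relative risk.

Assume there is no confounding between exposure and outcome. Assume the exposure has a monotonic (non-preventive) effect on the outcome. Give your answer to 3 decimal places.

PN ≈ 0.270

Under exogeneity and monotonicity, PN = (RR − 1) / RR = 1 − 1/RR.
PN = (1.37 − 1) / 1.37 = 0.37 / 1.37 ≈ 0.2701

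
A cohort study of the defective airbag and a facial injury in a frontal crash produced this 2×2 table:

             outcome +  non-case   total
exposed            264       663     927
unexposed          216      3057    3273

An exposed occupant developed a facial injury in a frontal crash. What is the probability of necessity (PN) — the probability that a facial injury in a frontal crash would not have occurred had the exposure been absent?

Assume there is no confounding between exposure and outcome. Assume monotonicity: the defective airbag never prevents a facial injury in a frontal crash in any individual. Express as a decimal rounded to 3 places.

p₁ = P(outcome | exposed) = 264/927 = 0.28479
p₀ = P(outcome | unexposed) = 216/3273 = 0.065995
Under exogeneity and monotonicity, PN = (p₁ − p₀) / p₁.
PN = (0.28479 − 0.065995) / 0.28479 = 0.2188 / 0.28479 ≈ 0.7683

PN ≈ 0.768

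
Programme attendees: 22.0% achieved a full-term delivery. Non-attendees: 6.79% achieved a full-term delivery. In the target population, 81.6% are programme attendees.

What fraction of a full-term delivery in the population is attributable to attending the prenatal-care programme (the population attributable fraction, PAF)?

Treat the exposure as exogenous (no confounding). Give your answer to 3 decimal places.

p₁ = 0.22, p₀ = 0.0679.
Overall risk P(Y=1) = π·p₁ + (1−π)·p₀ = 0.816×0.22 + 0.184×0.0679 = 0.19201.
Under exogeneity, PAF = [P(Y=1) − p₀] / P(Y=1).
PAF = (0.19201 − 0.0679) / 0.19201 ≈ 0.6464

PAF ≈ 0.646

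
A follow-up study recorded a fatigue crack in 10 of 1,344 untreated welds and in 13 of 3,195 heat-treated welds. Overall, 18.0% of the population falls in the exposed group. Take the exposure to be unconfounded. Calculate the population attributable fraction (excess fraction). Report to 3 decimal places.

p₁ = P(outcome | exposed) = 10/1344 = 0.0074405
p₀ = P(outcome | unexposed) = 13/3195 = 0.0040689
Overall risk P(Y=1) = π·p₁ + (1−π)·p₀ = 0.18×0.0074405 + 0.82×0.0040689 = 0.0046757.
Under exogeneity, PAF = [P(Y=1) − p₀] / P(Y=1).
PAF = (0.0046757 − 0.0040689) / 0.0046757 ≈ 0.1298

PAF ≈ 0.130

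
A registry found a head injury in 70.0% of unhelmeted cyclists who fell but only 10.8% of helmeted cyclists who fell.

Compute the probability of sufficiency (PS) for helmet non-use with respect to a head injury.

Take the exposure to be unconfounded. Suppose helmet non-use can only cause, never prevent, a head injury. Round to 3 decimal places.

p₁ = 0.7, p₀ = 0.108.
Under exogeneity and monotonicity, PS = (p₁ − p₀) / (1 − p₀).
PS = (0.7 − 0.108) / (1 − 0.108) = 0.592 / 0.892 ≈ 0.6637

PS ≈ 0.664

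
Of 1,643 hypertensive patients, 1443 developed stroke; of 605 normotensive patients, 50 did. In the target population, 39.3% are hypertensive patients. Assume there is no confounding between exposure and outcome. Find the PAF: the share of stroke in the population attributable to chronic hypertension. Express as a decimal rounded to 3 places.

PAF ≈ 0.791

p₁ = P(outcome | exposed) = 1443/1643 = 0.87827
p₀ = P(outcome | unexposed) = 50/605 = 0.082645
Overall risk P(Y=1) = π·p₁ + (1−π)·p₀ = 0.393×0.87827 + 0.607×0.082645 = 0.39533.
Under exogeneity, PAF = [P(Y=1) − p₀] / P(Y=1).
PAF = (0.39533 − 0.082645) / 0.39533 ≈ 0.7909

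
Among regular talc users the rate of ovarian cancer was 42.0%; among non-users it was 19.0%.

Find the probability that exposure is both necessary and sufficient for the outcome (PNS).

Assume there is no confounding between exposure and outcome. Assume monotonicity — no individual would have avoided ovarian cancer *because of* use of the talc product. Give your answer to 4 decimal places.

PNS ≈ 0.2300

p₁ = 0.42, p₀ = 0.19.
Under exogeneity and monotonicity, PNS = p₁ − p₀.
PNS = 0.42 − 0.19 = 0.23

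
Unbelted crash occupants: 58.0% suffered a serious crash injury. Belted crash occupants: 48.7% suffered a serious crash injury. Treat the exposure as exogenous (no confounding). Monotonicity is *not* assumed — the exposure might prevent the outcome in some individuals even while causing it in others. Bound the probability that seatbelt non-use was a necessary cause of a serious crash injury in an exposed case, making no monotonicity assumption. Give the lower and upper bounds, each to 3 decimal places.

0.160 ≤ PN ≤ 0.884

p₁ = 0.58, p₀ = 0.487.
Under exogeneity alone the bounds on PN are max{0,(p₁−p₀)/p₁} ≤ PN ≤ min{1,(1−p₀)/p₁}.
  lower = (p₁ − p₀)/p₁ = 0.093 / 0.58 ≈ 0.1603
  upper = min{1, (1 − p₀)/p₁} = 0.513 / 0.58 ≈ 0.8845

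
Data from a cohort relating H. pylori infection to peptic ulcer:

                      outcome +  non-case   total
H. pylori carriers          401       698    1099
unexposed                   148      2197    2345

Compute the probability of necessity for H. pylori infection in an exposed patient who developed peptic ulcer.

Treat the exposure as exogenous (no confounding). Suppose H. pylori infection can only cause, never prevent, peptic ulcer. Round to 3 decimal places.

PN ≈ 0.827

p₁ = P(outcome | exposed) = 401/1099 = 0.36488
p₀ = P(outcome | unexposed) = 148/2345 = 0.063113
Under exogeneity and monotonicity, PN = (p₁ − p₀)/p₁.
PN = (0.36488 − 0.063113) / 0.36488 ≈ 0.8270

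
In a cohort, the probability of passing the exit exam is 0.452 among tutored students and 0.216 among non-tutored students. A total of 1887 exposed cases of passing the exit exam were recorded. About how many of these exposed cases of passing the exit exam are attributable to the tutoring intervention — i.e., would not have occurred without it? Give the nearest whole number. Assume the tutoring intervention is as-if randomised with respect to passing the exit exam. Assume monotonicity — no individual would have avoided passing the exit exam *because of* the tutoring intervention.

about 985 cases

Let p₁ = 0.452, p₀ = 0.216.
PN = (p₁ − p₀)/p₁ = (0.452 − 0.216) / 0.452 ≈ 0.52212.
Attributable cases ≈ PN × (exposed cases) = 0.52212 × 1887 ≈ 985.25.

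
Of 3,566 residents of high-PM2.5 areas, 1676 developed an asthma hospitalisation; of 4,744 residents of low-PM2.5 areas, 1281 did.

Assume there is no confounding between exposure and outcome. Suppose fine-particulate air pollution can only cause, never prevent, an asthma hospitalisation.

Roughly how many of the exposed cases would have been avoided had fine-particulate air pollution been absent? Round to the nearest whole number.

about 713 cases

p₁ = P(outcome | exposed) = 1676/3566 = 0.46999
p₀ = P(outcome | unexposed) = 1281/4744 = 0.27003
PN = (p₁ − p₀)/p₁ = (0.46999 − 0.27003) / 0.46999 ≈ 0.42547.
Attributable cases ≈ PN × (exposed cases) = 0.42547 × 1676 ≈ 713.09.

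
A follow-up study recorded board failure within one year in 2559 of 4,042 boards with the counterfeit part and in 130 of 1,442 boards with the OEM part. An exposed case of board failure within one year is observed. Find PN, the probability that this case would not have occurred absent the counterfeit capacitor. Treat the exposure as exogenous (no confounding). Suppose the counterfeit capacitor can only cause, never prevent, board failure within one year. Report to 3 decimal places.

p₁ = P(outcome | exposed) = 2559/4042 = 0.6331
p₀ = P(outcome | unexposed) = 130/1442 = 0.090153
Under exogeneity and monotonicity, PN = (p₁ − p₀) / p₁.
PN = (0.6331 − 0.090153) / 0.6331 = 0.54295 / 0.6331 ≈ 0.8576

PN ≈ 0.858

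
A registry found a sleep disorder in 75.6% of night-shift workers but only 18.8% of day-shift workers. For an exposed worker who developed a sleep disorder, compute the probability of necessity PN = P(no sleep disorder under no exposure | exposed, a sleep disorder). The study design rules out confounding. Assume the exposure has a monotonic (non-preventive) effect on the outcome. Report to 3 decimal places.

PN ≈ 0.751

p₁ = 0.756, p₀ = 0.188.
Under exogeneity and monotonicity, PN = (p₁ − p₀) / p₁.
PN = (0.756 − 0.188) / 0.756 = 0.568 / 0.756 ≈ 0.7513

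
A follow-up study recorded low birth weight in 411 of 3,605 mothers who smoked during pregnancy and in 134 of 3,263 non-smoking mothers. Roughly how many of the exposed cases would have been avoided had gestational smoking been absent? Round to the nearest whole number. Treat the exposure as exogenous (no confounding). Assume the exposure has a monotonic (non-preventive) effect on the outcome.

p₁ = P(outcome | exposed) = 411/3605 = 0.11401
p₀ = P(outcome | unexposed) = 134/3263 = 0.041067
PN = (p₁ − p₀)/p₁ = (0.11401 − 0.041067) / 0.11401 ≈ 0.63979.
Attributable cases ≈ PN × (exposed cases) = 0.63979 × 411 ≈ 262.96.

about 263 cases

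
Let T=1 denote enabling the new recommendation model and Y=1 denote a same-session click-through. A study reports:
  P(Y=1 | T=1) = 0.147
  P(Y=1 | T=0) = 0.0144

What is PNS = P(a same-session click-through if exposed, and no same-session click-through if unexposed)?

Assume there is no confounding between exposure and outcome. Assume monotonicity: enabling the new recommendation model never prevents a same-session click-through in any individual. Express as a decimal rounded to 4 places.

Let p₁ = 0.147, p₀ = 0.0144.
Under exogeneity and monotonicity, PNS = p₁ − p₀.
PNS = 0.147 − 0.0144 = 0.1326

PNS ≈ 0.1326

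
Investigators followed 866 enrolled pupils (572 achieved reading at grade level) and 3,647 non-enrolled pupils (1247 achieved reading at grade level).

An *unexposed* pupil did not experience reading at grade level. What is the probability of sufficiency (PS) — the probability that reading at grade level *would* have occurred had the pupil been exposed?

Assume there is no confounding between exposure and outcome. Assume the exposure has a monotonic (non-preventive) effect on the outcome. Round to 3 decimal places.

p₁ = P(outcome | exposed) = 572/866 = 0.66051
p₀ = P(outcome | unexposed) = 1247/3647 = 0.34192
Under exogeneity and monotonicity, PS = (p₁ − p₀) / (1 − p₀).
PS = (0.66051 − 0.34192) / (1 − 0.34192) = 0.31858 / 0.65808 ≈ 0.4841

PS ≈ 0.484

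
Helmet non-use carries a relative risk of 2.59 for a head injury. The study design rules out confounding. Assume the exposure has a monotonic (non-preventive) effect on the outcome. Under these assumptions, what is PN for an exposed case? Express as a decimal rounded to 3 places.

PN ≈ 0.614

Under exogeneity and monotonicity, PN = (RR − 1) / RR = 1 − 1/RR.
PN = (2.59 − 1) / 2.59 = 1.59 / 2.59 ≈ 0.6139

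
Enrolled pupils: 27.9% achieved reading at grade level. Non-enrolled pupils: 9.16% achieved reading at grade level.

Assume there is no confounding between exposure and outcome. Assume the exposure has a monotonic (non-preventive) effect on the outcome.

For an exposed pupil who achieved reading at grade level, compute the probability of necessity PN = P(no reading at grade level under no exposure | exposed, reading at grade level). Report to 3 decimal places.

p₁ = 0.279, p₀ = 0.0916.
Under exogeneity and monotonicity, PN = (p₁ − p₀) / p₁.
PN = (0.279 − 0.0916) / 0.279 = 0.1874 / 0.279 ≈ 0.6717

PN ≈ 0.672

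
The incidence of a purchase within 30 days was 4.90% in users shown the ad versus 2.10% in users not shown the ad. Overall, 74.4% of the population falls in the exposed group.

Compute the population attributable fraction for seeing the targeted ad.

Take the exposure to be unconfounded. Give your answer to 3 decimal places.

PAF ≈ 0.498

p₁ = 0.049, p₀ = 0.021.
Overall risk P(Y=1) = π·p₁ + (1−π)·p₀ = 0.744×0.049 + 0.256×0.021 = 0.041832.
Under exogeneity, PAF = [P(Y=1) − p₀] / P(Y=1).
PAF = (0.041832 − 0.021) / 0.041832 ≈ 0.4980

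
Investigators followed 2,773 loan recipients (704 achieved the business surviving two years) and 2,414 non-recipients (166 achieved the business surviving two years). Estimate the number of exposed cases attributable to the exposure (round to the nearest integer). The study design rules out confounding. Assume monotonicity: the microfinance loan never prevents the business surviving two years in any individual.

p₁ = P(outcome | exposed) = 704/2773 = 0.25388
p₀ = P(outcome | unexposed) = 166/2414 = 0.068766
PN = (p₁ − p₀)/p₁ = (0.25388 − 0.068766) / 0.25388 ≈ 0.72914.
Attributable cases ≈ PN × (exposed cases) = 0.72914 × 704 ≈ 513.31.

about 513 cases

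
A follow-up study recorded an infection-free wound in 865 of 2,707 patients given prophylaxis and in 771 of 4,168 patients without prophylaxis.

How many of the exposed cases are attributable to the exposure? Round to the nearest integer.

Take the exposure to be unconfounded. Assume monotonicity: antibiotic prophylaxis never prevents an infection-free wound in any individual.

about 364 cases

p₁ = P(outcome | exposed) = 865/2707 = 0.31954
p₀ = P(outcome | unexposed) = 771/4168 = 0.18498
PN = (p₁ − p₀)/p₁ = (0.31954 − 0.18498) / 0.31954 ≈ 0.42111.
Attributable cases ≈ PN × (exposed cases) = 0.42111 × 865 ≈ 364.26.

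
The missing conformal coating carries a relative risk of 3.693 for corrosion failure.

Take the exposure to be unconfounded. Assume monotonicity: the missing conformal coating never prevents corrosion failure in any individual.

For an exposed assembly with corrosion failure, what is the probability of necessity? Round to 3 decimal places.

Under exogeneity and monotonicity, PN = (RR − 1) / RR = 1 − 1/RR.
PN = (3.693 − 1) / 3.693 = 2.693 / 3.693 ≈ 0.7292

PN ≈ 0.729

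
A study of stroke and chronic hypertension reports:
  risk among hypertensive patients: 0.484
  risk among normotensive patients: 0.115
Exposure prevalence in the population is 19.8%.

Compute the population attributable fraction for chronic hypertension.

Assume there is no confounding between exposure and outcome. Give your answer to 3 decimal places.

PAF ≈ 0.388

Let p₁ = 0.484, p₀ = 0.115.
Overall risk P(Y=1) = π·p₁ + (1−π)·p₀ = 0.198×0.484 + 0.802×0.115 = 0.18806.
Under exogeneity, PAF = [P(Y=1) − p₀] / P(Y=1).
PAF = (0.18806 − 0.115) / 0.18806 ≈ 0.3885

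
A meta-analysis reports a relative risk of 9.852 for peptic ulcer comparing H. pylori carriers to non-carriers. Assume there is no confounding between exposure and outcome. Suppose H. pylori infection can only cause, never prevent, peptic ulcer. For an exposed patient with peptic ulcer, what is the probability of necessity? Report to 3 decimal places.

PN ≈ 0.898

Under exogeneity and monotonicity, PN = (RR − 1) / RR = 1 − 1/RR.
PN = (9.852 − 1) / 9.852 = 8.852 / 9.852 ≈ 0.8985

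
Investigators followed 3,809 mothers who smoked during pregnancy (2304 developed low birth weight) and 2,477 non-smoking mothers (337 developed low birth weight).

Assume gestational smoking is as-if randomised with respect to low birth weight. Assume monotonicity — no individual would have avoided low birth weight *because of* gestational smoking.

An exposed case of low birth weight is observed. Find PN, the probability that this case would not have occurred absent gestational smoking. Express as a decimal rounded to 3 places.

p₁ = P(outcome | exposed) = 2304/3809 = 0.60488
p₀ = P(outcome | unexposed) = 337/2477 = 0.13605
Under exogeneity and monotonicity, PN = (p₁ − p₀) / p₁.
PN = (0.60488 − 0.13605) / 0.60488 = 0.46883 / 0.60488 ≈ 0.7751

PN ≈ 0.775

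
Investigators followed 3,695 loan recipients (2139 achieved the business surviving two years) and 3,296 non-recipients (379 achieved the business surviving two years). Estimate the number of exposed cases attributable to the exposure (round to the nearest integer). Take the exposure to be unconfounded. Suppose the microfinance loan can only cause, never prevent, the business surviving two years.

about 1714 cases

p₁ = P(outcome | exposed) = 2139/3695 = 0.57889
p₀ = P(outcome | unexposed) = 379/3296 = 0.11499
PN = (p₁ − p₀)/p₁ = (0.57889 − 0.11499) / 0.57889 ≈ 0.80137.
Attributable cases ≈ PN × (exposed cases) = 0.80137 × 2139 ≈ 1714.12.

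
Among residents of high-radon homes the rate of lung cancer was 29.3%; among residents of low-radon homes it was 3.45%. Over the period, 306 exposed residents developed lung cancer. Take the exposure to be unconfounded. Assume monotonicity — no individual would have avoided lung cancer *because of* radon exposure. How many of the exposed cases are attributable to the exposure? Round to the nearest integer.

p₁ = 0.293, p₀ = 0.0345.
PN = (p₁ − p₀)/p₁ = (0.293 − 0.0345) / 0.293 ≈ 0.88225.
Attributable cases ≈ PN × (exposed cases) = 0.88225 × 306 ≈ 269.97.

about 270 cases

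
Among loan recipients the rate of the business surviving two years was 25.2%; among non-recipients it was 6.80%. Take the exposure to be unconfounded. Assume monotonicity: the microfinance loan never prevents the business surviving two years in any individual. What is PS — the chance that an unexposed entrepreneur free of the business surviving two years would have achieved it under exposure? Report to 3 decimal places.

p₁ = 0.252, p₀ = 0.068.
Under exogeneity and monotonicity, PS = (p₁ − p₀) / (1 − p₀).
PS = (0.252 − 0.068) / (1 − 0.068) = 0.184 / 0.932 ≈ 0.1974

PS ≈ 0.197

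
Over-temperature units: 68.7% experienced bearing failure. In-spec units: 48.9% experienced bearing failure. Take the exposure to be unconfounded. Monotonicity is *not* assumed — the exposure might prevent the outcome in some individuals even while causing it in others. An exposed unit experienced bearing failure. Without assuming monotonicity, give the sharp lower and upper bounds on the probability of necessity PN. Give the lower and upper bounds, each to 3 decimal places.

0.288 ≤ PN ≤ 0.744

p₁ = 0.687, p₀ = 0.489.
Under exogeneity alone the bounds on PN are max{0,(p₁−p₀)/p₁} ≤ PN ≤ min{1,(1−p₀)/p₁}.
  lower = (p₁ − p₀)/p₁ = 0.198 / 0.687 ≈ 0.2882
  upper = min{1, (1 − p₀)/p₁} = 0.511 / 0.687 ≈ 0.7438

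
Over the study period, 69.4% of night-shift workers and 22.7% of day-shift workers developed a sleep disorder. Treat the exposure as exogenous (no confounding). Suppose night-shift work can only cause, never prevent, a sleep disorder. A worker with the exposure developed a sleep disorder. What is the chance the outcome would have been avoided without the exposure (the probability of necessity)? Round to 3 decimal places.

p₁ = 0.694, p₀ = 0.227.
Under exogeneity and monotonicity, PN = (p₁ − p₀) / p₁.
PN = (0.694 − 0.227) / 0.694 = 0.467 / 0.694 ≈ 0.6729

PN ≈ 0.673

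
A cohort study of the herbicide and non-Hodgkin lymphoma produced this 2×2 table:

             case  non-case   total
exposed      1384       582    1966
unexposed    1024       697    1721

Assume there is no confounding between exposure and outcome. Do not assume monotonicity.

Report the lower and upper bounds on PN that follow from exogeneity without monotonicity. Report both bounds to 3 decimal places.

0.155 ≤ PN ≤ 0.575

p₁ = P(outcome | exposed) = 1384/1966 = 0.70397
p₀ = P(outcome | unexposed) = 1024/1721 = 0.595
Under exogeneity alone the bounds on PN are max{0,(p₁−p₀)/p₁} ≤ PN ≤ min{1,(1−p₀)/p₁}.
  lower = (p₁ − p₀)/p₁ = 0.10896 / 0.70397 ≈ 0.1548
  upper = min{1, (1 − p₀)/p₁} = 0.405 / 0.70397 ≈ 0.5753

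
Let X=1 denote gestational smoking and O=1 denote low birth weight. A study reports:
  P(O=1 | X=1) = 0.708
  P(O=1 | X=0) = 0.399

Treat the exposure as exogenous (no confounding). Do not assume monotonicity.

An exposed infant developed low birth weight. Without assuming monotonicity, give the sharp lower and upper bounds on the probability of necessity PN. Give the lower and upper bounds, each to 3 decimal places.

Let p₁ = 0.708, p₀ = 0.399.
Under exogeneity alone the bounds on PN are max{0,(p₁−p₀)/p₁} ≤ PN ≤ min{1,(1−p₀)/p₁}.
  lower = (p₁ − p₀)/p₁ = 0.309 / 0.708 ≈ 0.4364
  upper = min{1, (1 − p₀)/p₁} = 0.601 / 0.708 ≈ 0.8489

0.436 ≤ PN ≤ 0.849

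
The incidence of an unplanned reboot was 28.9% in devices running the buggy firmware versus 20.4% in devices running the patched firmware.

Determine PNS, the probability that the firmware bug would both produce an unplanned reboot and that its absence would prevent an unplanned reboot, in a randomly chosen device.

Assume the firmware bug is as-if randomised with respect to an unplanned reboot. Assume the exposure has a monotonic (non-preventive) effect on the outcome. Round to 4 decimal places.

p₁ = 0.289, p₀ = 0.204.
Under exogeneity and monotonicity, PNS = p₁ − p₀.
PNS = 0.289 − 0.204 = 0.085

PNS ≈ 0.0850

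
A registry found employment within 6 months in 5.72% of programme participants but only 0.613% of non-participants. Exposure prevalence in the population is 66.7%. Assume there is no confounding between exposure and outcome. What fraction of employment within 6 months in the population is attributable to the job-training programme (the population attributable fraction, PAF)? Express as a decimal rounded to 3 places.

p₁ = 0.0572, p₀ = 0.00613.
Overall risk P(Y=1) = π·p₁ + (1−π)·p₀ = 0.667×0.0572 + 0.333×0.00613 = 0.040194.
Under exogeneity, PAF = [P(Y=1) − p₀] / P(Y=1).
PAF = (0.040194 − 0.00613) / 0.040194 ≈ 0.8475

PAF ≈ 0.847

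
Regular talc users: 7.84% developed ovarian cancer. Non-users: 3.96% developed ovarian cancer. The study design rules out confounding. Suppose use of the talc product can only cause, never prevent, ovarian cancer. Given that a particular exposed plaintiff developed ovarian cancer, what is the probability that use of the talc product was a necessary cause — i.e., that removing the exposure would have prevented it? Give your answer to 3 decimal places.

p₁ = 0.0784, p₀ = 0.0396.
Under exogeneity and monotonicity, PN = (p₁ − p₀) / p₁.
PN = (0.0784 − 0.0396) / 0.0784 = 0.0388 / 0.0784 ≈ 0.4949

PN ≈ 0.495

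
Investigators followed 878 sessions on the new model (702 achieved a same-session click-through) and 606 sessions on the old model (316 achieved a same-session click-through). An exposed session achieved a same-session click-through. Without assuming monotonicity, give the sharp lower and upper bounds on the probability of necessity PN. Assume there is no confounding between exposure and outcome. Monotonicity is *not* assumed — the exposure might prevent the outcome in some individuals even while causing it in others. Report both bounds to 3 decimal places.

p₁ = P(outcome | exposed) = 702/878 = 0.79954
p₀ = P(outcome | unexposed) = 316/606 = 0.52145
Under exogeneity alone the bounds on PN are max{0,(p₁−p₀)/p₁} ≤ PN ≤ min{1,(1−p₀)/p₁}.
  lower = (p₁ − p₀)/p₁ = 0.27809 / 0.79954 ≈ 0.3478
  upper = min{1, (1 − p₀)/p₁} = 0.47855 / 0.79954 ≈ 0.5985

0.348 ≤ PN ≤ 0.599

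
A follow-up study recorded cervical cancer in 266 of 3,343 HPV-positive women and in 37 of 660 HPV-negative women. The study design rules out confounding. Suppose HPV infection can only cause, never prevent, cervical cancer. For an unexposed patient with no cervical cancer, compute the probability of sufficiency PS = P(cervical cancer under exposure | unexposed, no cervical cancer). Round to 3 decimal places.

PS ≈ 0.025

p₁ = P(outcome | exposed) = 266/3343 = 0.079569
p₀ = P(outcome | unexposed) = 37/660 = 0.056061
Under exogeneity and monotonicity, PS = (p₁ − p₀) / (1 − p₀).
PS = (0.079569 − 0.056061) / (1 − 0.056061) = 0.023509 / 0.94394 ≈ 0.0249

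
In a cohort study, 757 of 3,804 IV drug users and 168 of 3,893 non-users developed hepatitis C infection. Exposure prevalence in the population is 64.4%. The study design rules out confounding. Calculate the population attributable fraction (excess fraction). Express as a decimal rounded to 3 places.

PAF ≈ 0.699

p₁ = P(outcome | exposed) = 757/3804 = 0.199
p₀ = P(outcome | unexposed) = 168/3893 = 0.043154
Overall risk P(Y=1) = π·p₁ + (1−π)·p₀ = 0.644×0.199 + 0.356×0.043154 = 0.14352.
Under exogeneity, PAF = [P(Y=1) − p₀] / P(Y=1).
PAF = (0.14352 − 0.043154) / 0.14352 ≈ 0.6993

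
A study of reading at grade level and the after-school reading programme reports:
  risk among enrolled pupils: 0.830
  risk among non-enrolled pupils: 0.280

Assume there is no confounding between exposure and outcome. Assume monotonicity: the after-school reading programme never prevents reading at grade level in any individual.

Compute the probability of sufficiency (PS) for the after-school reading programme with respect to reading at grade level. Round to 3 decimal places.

PS ≈ 0.764

Let p₁ = 0.83, p₀ = 0.28.
Under exogeneity and monotonicity, PS = (p₁ − p₀) / (1 − p₀).
PS = (0.83 − 0.28) / (1 − 0.28) = 0.55 / 0.72 ≈ 0.7639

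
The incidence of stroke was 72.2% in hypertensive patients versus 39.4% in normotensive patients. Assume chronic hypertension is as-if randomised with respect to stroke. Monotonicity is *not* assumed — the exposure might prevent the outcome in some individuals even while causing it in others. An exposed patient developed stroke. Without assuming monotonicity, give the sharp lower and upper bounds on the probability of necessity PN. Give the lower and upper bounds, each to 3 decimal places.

0.454 ≤ PN ≤ 0.839

p₁ = 0.722, p₀ = 0.394.
Under exogeneity alone the bounds on PN are max{0,(p₁−p₀)/p₁} ≤ PN ≤ min{1,(1−p₀)/p₁}.
  lower = (p₁ − p₀)/p₁ = 0.328 / 0.722 ≈ 0.4543
  upper = min{1, (1 − p₀)/p₁} = 0.606 / 0.722 ≈ 0.8393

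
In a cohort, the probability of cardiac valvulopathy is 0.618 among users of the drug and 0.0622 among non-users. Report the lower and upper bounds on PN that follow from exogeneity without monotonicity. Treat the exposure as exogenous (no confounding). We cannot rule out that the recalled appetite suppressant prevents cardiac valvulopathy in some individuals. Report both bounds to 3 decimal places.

0.899 ≤ PN ≤ 1.000

Let p₁ = 0.618, p₀ = 0.0622.
Under exogeneity alone the bounds on PN are max{0,(p₁−p₀)/p₁} ≤ PN ≤ min{1,(1−p₀)/p₁}.
  lower = (p₁ − p₀)/p₁ = 0.5558 / 0.618 ≈ 0.8994
  upper = min{1, (1 − p₀)/p₁} = 0.9378 / 0.618 ≈ 1.5175 → capped at 1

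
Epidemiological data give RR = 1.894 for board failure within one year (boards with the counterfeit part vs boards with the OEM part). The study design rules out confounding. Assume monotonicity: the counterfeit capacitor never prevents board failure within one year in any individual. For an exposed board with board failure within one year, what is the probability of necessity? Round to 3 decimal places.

Under exogeneity and monotonicity, PN = (RR − 1) / RR = 1 − 1/RR.
PN = (1.894 − 1) / 1.894 = 0.894 / 1.894 ≈ 0.4720

PN ≈ 0.472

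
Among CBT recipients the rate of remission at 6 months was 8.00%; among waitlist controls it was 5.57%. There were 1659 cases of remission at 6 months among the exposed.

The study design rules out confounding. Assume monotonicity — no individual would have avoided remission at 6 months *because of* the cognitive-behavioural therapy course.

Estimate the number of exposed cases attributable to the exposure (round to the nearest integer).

p₁ = 0.08, p₀ = 0.0557.
PN = (p₁ − p₀)/p₁ = (0.08 − 0.0557) / 0.08 ≈ 0.30375.
Attributable cases ≈ PN × (exposed cases) = 0.30375 × 1659 ≈ 503.92.

about 504 cases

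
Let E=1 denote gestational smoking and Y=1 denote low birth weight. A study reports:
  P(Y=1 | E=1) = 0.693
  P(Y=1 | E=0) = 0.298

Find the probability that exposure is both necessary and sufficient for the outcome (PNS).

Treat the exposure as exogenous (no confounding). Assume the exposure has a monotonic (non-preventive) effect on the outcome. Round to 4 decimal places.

PNS ≈ 0.3950

Let p₁ = 0.693, p₀ = 0.298.
Under exogeneity and monotonicity, PNS = p₁ − p₀.
PNS = 0.693 − 0.298 = 0.395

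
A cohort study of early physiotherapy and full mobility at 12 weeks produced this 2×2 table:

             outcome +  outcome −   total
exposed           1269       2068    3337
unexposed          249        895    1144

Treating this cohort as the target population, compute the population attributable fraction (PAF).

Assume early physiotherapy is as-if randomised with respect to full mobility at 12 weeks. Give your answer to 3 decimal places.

PAF ≈ 0.357

p₁ = P(outcome | exposed) = 1269/3337 = 0.38028
p₀ = P(outcome | unexposed) = 249/1144 = 0.21766
Exposure prevalence π = 3337/4481 = 0.7447; overall risk P(Y=1) = 0.33876.
Under exogeneity, PAF = [P(Y=1) − p₀]/P(Y=1).
PAF = (0.33876 − 0.21766) / 0.33876 ≈ 0.3575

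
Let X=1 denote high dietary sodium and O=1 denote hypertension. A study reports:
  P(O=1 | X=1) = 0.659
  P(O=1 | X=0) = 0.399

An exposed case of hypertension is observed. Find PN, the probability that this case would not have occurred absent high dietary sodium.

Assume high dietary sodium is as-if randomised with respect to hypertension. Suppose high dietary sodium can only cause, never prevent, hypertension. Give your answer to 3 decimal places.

Let p₁ = 0.659, p₀ = 0.399.
Under exogeneity and monotonicity, PN = (p₁ − p₀) / p₁.
PN = (0.659 − 0.399) / 0.659 = 0.26 / 0.659 ≈ 0.3945

PN ≈ 0.395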